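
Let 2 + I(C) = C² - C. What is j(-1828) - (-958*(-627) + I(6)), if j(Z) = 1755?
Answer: -598939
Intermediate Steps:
I(C) = -2 + C² - C (I(C) = -2 + (C² - C) = -2 + C² - C)
j(-1828) - (-958*(-627) + I(6)) = 1755 - (-958*(-627) + (-2 + 6² - 1*6)) = 1755 - (600666 + (-2 + 36 - 6)) = 1755 - (600666 + 28) = 1755 - 1*600694 = 1755 - 600694 = -598939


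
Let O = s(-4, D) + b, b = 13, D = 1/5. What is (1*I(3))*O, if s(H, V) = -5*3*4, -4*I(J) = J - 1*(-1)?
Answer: 47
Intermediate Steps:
D = ⅕ ≈ 0.20000
I(J) = -¼ - J/4 (I(J) = -(J - 1*(-1))/4 = -(J + 1)/4 = -(1 + J)/4 = -¼ - J/4)
s(H, V) = -60 (s(H, V) = -15*4 = -60)
O = -47 (O = -60 + 13 = -47)
(1*I(3))*O = (1*(-¼ - ¼*3))*(-47) = (1*(-¼ - ¾))*(-47) = (1*(-1))*(-47) = -1*(-47) = 47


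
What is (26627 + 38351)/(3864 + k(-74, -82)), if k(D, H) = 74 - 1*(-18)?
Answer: 32489/1978 ≈ 16.425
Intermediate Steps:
k(D, H) = 92 (k(D, H) = 74 + 18 = 92)
(26627 + 38351)/(3864 + k(-74, -82)) = (26627 + 38351)/(3864 + 92) = 64978/3956 = 64978*(1/3956) = 32489/1978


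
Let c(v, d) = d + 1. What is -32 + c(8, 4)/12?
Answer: -379/12 ≈ -31.583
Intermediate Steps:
c(v, d) = 1 + d
-32 + c(8, 4)/12 = -32 + (1 + 4)/12 = -32 + 5*(1/12) = -32 + 5/12 = -379/12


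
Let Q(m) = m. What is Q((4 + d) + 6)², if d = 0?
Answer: 100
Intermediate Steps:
Q((4 + d) + 6)² = ((4 + 0) + 6)² = (4 + 6)² = 10² = 100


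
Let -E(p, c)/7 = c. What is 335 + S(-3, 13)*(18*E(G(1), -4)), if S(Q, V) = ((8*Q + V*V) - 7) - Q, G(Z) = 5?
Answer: 71399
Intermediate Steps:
E(p, c) = -7*c
S(Q, V) = -7 + V² + 7*Q (S(Q, V) = ((8*Q + V²) - 7) - Q = ((V² + 8*Q) - 7) - Q = (-7 + V² + 8*Q) - Q = -7 + V² + 7*Q)
335 + S(-3, 13)*(18*E(G(1), -4)) = 335 + (-7 + 13² + 7*(-3))*(18*(-7*(-4))) = 335 + (-7 + 169 - 21)*(18*28) = 335 + 141*504 = 335 + 71064 = 71399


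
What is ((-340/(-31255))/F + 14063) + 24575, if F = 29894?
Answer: 3610091184720/93433697 ≈ 38638.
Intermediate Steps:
((-340/(-31255))/F + 14063) + 24575 = (-340/(-31255)/29894 + 14063) + 24575 = (-340*(-1/31255)*(1/29894) + 14063) + 24575 = ((68/6251)*(1/29894) + 14063) + 24575 = (34/93433697 + 14063) + 24575 = 1313958080945/93433697 + 24575 = 3610091184720/93433697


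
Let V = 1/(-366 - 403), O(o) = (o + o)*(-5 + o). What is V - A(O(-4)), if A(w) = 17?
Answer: -13074/769 ≈ -17.001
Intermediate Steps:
O(o) = 2*o*(-5 + o) (O(o) = (2*o)*(-5 + o) = 2*o*(-5 + o))
V = -1/769 (V = 1/(-769) = -1/769 ≈ -0.0013004)
V - A(O(-4)) = -1/769 - 1*17 = -1/769 - 17 = -13074/769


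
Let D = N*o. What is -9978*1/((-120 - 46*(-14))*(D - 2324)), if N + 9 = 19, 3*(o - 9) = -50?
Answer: 14967/1886924 ≈ 0.0079320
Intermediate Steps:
o = -23/3 (o = 9 + (1/3)*(-50) = 9 - 50/3 = -23/3 ≈ -7.6667)
N = 10 (N = -9 + 19 = 10)
D = -230/3 (D = 10*(-23/3) = -230/3 ≈ -76.667)
-9978*1/((-120 - 46*(-14))*(D - 2324)) = -9978*1/((-120 - 46*(-14))*(-230/3 - 2324)) = -9978*(-3/(7202*(-120 + 644))) = -9978/(524*(-7202/3)) = -9978/(-3773848/3) = -9978*(-3/3773848) = 14967/1886924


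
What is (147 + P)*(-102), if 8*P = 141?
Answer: -67167/4 ≈ -16792.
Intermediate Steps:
P = 141/8 (P = (⅛)*141 = 141/8 ≈ 17.625)
(147 + P)*(-102) = (147 + 141/8)*(-102) = (1317/8)*(-102) = -67167/4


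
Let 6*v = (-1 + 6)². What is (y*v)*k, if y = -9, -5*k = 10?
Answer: 75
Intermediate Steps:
k = -2 (k = -⅕*10 = -2)
v = 25/6 (v = (-1 + 6)²/6 = (⅙)*5² = (⅙)*25 = 25/6 ≈ 4.1667)
(y*v)*k = -9*25/6*(-2) = -75/2*(-2) = 75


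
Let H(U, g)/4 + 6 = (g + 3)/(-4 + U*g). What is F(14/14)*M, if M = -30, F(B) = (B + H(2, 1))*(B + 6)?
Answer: 6510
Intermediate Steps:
H(U, g) = -24 + 4*(3 + g)/(-4 + U*g) (H(U, g) = -24 + 4*((g + 3)/(-4 + U*g)) = -24 + 4*((3 + g)/(-4 + U*g)) = -24 + 4*(3 + g)/(-4 + U*g))
F(B) = (-32 + B)*(6 + B) (F(B) = (B + 4*(27 + 1 - 6*2*1)/(-4 + 2*1))*(B + 6) = (B + 4*(27 + 1 - 12)/(-4 + 2))*(6 + B) = (B + 4*16/(-2))*(6 + B) = (B + 4*(-1/2)*16)*(6 + B) = (B - 32)*(6 + B) = (-32 + B)*(6 + B))
F(14/14)*M = (-192 + (14/14)**2 - 364/14)*(-30) = (-192 + (14*(1/14))**2 - 364/14)*(-30) = (-192 + 1**2 - 26*1)*(-30) = (-192 + 1 - 26)*(-30) = -217*(-30) = 6510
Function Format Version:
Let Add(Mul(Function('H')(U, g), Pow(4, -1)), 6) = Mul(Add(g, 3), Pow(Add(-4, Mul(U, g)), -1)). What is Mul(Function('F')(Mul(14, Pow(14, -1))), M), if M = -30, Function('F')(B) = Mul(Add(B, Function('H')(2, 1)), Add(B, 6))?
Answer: 6510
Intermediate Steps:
Function('H')(U, g) = Add(-24, Mul(4, Pow(Add(-4, Mul(U, g)), -1), Add(3, g))) (Function('H')(U, g) = Add(-24, Mul(4, Mul(Add(g, 3), Pow(Add(-4, Mul(U, g)), -1)))) = Add(-24, Mul(4, Mul(Add(3, g), Pow(Add(-4, Mul(U, g)), -1)))) = Add(-24, Mul(4, Mul(Pow(Add(-4, Mul(U, g)), -1), Add(3, g)))) = Add(-24, Mul(4, Pow(Add(-4, Mul(U, g)), -1), Add(3, g))))
Function('F')(B) = Mul(Add(-32, B), Add(6, B)) (Function('F')(B) = Mul(Add(B, Mul(4, Pow(Add(-4, Mul(2, 1)), -1), Add(27, 1, Mul(-6, 2, 1)))), Add(B, 6)) = Mul(Add(B, Mul(4, Pow(Add(-4, 2), -1), Add(27, 1, -12))), Add(6, B)) = Mul(Add(B, Mul(4, Pow(-2, -1), 16)), Add(6, B)) = Mul(Add(B, Mul(4, Rational(-1, 2), 16)), Add(6, B)) = Mul(Add(B, -32), Add(6, B)) = Mul(Add(-32, B), Add(6, B)))
Mul(Function('F')(Mul(14, Pow(14, -1))), M) = Mul(Add(-192, Pow(Mul(14, Pow(14, -1)), 2), Mul(-26, Mul(14, Pow(14, -1)))), -30) = Mul(Add(-192, Pow(Mul(14, Rational(1, 14)), 2), Mul(-26, Mul(14, Rational(1, 14)))), -30) = Mul(Add(-192, Pow(1, 2), Mul(-26, 1)), -30) = Mul(Add(-192, 1, -26), -30) = Mul(-217, -30) = 6510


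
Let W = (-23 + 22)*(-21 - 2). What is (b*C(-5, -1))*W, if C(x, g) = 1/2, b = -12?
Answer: -138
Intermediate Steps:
C(x, g) = 1/2
W = 23 (W = -1*(-23) = 23)
(b*C(-5, -1))*W = -12*1/2*23 = -6*23 = -138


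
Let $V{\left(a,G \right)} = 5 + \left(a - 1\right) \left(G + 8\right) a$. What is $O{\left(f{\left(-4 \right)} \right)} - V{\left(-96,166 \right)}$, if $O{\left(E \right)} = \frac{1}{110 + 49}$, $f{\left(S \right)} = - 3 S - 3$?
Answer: $- \frac{257626586}{159} \approx -1.6203 \cdot 10^{6}$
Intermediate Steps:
$f{\left(S \right)} = -3 - 3 S$
$O{\left(E \right)} = \frac{1}{159}$
$V{\left(a,G \right)} = 5 + a \left(-1 + a\right) \left(8 + G\right)$ ($V{\left(a,G \right)} = 5 + \left(-1 + a\right) \left(8 + G\right) a = 5 + a \left(-1 + a\right) \left(8 + G\right)$)
$O{\left(f{\left(-4 \right)} \right)} - V{\left(-96,166 \right)} = \frac{1}{159} - \left(5 - -768 + 8 \left(-96\right)^{2} + 166 \left(-96\right)^{2} - 166 \left(-96\right)\right) = \frac{1}{159} - \left(5 + 768 + 8 \cdot 9216 + 166 \cdot 9216 + 15936\right) = \frac{1}{159} - \left(5 + 768 + 73728 + 1529856 + 15936\right) = \frac{1}{159} - 1620293 = - \frac{257626586}{159}$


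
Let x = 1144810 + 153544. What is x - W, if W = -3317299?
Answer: 4615653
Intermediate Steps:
x = 1298354
x - W = 1298354 - 1*(-3317299) = 1298354 + 3317299 = 4615653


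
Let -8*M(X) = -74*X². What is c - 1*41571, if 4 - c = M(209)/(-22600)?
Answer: -3756040603/90400 ≈ -41549.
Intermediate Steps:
M(X) = 37*X²/4 (M(X) = -(-37)*X²/4 = 37*X²/4)
c = 1977797/90400 (c = 4 - (37/4)*209²/(-22600) = 4 - (37/4)*43681*(-1)/22600 = 4 - 1616197*(-1)/(4*22600) = 4 - 1*(-1616197/90400) = 4 + 1616197/90400 = 1977797/90400 ≈ 21.878)
c - 1*41571 = 1977797/90400 - 1*41571 = 1977797/90400 - 41571 = -3756040603/90400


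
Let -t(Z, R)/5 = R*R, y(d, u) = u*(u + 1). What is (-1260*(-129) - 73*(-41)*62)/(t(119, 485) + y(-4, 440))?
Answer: -348106/982085 ≈ -0.35446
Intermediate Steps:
y(d, u) = u*(1 + u)
t(Z, R) = -5*R**2 (t(Z, R) = -5*R*R = -5*R**2)
(-1260*(-129) - 73*(-41)*62)/(t(119, 485) + y(-4, 440)) = (-1260*(-129) - 73*(-41)*62)/(-5*485**2 + 440*(1 + 440)) = (162540 + 2993*62)/(-5*235225 + 440*441) = (162540 + 185566)/(-1176125 + 194040) = 348106/(-982085) = 348106*(-1/982085) = -348106/982085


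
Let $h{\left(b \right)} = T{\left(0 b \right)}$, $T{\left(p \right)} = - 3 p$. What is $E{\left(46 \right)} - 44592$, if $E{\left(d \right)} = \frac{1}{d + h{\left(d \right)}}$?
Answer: $- \frac{2051231}{46} \approx -44592.0$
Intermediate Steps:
$h{\left(b \right)} = 0$ ($h{\left(b \right)} = - 3 \cdot 0 b = \left(-3\right) 0 = 0$)
$E{\left(d \right)} = \frac{1}{d}$ ($E{\left(d \right)} = \frac{1}{d + 0} = \frac{1}{d}$)
$E{\left(46 \right)} - 44592 = \frac{1}{46} - 44592 = - \frac{2051231}{46}$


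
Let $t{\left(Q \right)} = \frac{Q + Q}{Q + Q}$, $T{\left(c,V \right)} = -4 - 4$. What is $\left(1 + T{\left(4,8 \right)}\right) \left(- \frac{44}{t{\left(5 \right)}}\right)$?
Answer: $308$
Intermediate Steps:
$T{\left(c,V \right)} = -8$
$t{\left(Q \right)} = 1$ ($t{\left(Q \right)} = \frac{2 Q}{2 Q} = 2 Q \frac{1}{2 Q} = 1$)
$\left(1 + T{\left(4,8 \right)}\right) \left(- \frac{44}{t{\left(5 \right)}}\right) = \left(1 - 8\right) \left(- \frac{44}{1}\right) = - 7 \left(\left(-44\right) 1\right) = \left(-7\right) \left(-44\right) = 308$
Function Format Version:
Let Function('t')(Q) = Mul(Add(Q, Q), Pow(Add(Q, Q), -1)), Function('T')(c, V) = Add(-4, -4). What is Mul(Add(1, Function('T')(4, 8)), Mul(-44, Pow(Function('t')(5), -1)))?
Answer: 308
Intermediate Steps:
Function('T')(c, V) = -8
Function('t')(Q) = 1 (Function('t')(Q) = Mul(Mul(2, Q), Pow(Mul(2, Q), -1)) = Mul(Mul(2, Q), Mul(Rational(1, 2), Pow(Q, -1))) = 1)
Mul(Add(1, Function('T')(4, 8)), Mul(-44, Pow(Function('t')(5), -1))) = Mul(Add(1, -8), Mul(-44, Pow(1, -1))) = Mul(-7, Mul(-44, 1)) = Mul(-7, -44) = 308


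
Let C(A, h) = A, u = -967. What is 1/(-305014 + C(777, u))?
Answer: -1/304237 ≈ -3.2869e-6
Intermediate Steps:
1/(-305014 + C(777, u)) = 1/(-305014 + 777) = 1/(-304237) = -1/304237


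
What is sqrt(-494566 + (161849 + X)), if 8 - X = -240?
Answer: 3*I*sqrt(36941) ≈ 576.6*I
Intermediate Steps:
X = 248 (X = 8 - 1*(-240) = 8 + 240 = 248)
sqrt(-494566 + (161849 + X)) = sqrt(-494566 + (161849 + 248)) = sqrt(-494566 + 162097) = sqrt(-332469) = 3*I*sqrt(36941)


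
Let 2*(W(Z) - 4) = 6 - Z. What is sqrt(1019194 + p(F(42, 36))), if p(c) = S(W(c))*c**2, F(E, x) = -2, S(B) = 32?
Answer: 3*sqrt(113258) ≈ 1009.6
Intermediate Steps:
W(Z) = 7 - Z/2 (W(Z) = 4 + (6 - Z)/2 = 4 + (3 - Z/2) = 7 - Z/2)
p(c) = 32*c**2
sqrt(1019194 + p(F(42, 36))) = sqrt(1019194 + 32*(-2)**2) = sqrt(1019194 + 32*4) = sqrt(1019194 + 128) = sqrt(1019322) = 3*sqrt(113258)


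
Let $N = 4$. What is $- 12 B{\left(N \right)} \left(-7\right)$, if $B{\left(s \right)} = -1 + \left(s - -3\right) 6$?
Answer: $3444$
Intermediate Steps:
$B{\left(s \right)} = 17 + 6 s$ ($B{\left(s \right)} = -1 + \left(s + 3\right) 6 = -1 + \left(3 + s\right) 6 = -1 + \left(18 + 6 s\right) = 17 + 6 s$)
$- 12 B{\left(N \right)} \left(-7\right) = - 12 \left(17 + 6 \cdot 4\right) \left(-7\right) = - 12 \left(17 + 24\right) \left(-7\right) = \left(-12\right) 41 \left(-7\right) = \left(-492\right) \left(-7\right) = 3444$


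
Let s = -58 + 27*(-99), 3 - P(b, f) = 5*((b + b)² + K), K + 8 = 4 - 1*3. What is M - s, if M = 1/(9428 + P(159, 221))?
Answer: 1354996573/496154 ≈ 2731.0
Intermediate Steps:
K = -7 (K = -8 + (4 - 1*3) = -8 + (4 - 3) = -8 + 1 = -7)
P(b, f) = 38 - 20*b² (P(b, f) = 3 - 5*((b + b)² - 7) = 3 - 5*((2*b)² - 7) = 3 - 5*(4*b² - 7) = 3 - 5*(-7 + 4*b²) = 3 - (-35 + 20*b²) = 3 + (35 - 20*b²) = 38 - 20*b²)
s = -2731 (s = -58 - 2673 = -2731)
M = -1/496154 (M = 1/(9428 + (38 - 20*159²)) = 1/(9428 + (38 - 20*25281)) = 1/(9428 + (38 - 505620)) = 1/(9428 - 505582) = 1/(-496154) = -1/496154 ≈ -2.0155e-6)
M - s = -1/496154 - 1*(-2731) = -1/496154 + 2731 = 1354996573/496154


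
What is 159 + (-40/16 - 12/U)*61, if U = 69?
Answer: -189/46 ≈ -4.1087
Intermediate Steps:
159 + (-40/16 - 12/U)*61 = 159 + (-40/16 - 12/69)*61 = 159 + (-40*1/16 - 12*1/69)*61 = 159 + (-5/2 - 4/23)*61 = 159 - 123/46*61 = 159 - 7503/46 = -189/46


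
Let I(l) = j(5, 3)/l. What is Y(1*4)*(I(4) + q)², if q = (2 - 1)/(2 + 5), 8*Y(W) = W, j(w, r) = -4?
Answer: 18/49 ≈ 0.36735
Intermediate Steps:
Y(W) = W/8
I(l) = -4/l
q = ⅐ (q = 1/7 = 1*(⅐) = ⅐ ≈ 0.14286)
Y(1*4)*(I(4) + q)² = ((1*4)/8)*(-4/4 + ⅐)² = ((⅛)*4)*(-4*¼ + ⅐)² = (-1 + ⅐)²/2 = (-6/7)²/2 = (½)*(36/49) = 18/49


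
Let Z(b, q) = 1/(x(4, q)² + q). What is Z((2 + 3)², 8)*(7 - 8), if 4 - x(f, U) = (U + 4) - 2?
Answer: -1/44 ≈ -0.022727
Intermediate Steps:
x(f, U) = 2 - U (x(f, U) = 4 - ((U + 4) - 2) = 4 - ((4 + U) - 2) = 4 - (2 + U) = 4 + (-2 - U) = 2 - U)
Z(b, q) = 1/(q + (2 - q)²) (Z(b, q) = 1/((2 - q)² + q) = 1/(q + (2 - q)²))
Z((2 + 3)², 8)*(7 - 8) = (7 - 8)/(8 + (-2 + 8)²) = -1/(8 + 6²) = -1/(8 + 36) = -1/44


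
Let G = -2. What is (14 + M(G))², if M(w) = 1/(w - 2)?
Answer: 3025/16 ≈ 189.06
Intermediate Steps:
M(w) = 1/(-2 + w)
(14 + M(G))² = (14 + 1/(-2 - 2))² = (14 + 1/(-4))² = (14 - ¼)² = (55/4)² = 3025/16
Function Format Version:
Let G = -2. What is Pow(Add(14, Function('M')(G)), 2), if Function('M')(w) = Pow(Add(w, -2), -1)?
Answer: Rational(3025, 16) ≈ 189.06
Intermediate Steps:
Function('M')(w) = Pow(Add(-2, w), -1)
Pow(Add(14, Function('M')(G)), 2) = Pow(Add(14, Pow(Add(-2, -2), -1)), 2) = Pow(Add(14, Pow(-4, -1)), 2) = Pow(Add(14, Rational(-1, 4)), 2) = Pow(Rational(55, 4), 2) = Rational(3025, 16)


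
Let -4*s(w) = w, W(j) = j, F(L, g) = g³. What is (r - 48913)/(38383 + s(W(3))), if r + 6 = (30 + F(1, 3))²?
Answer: -182680/153529 ≈ -1.1899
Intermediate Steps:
r = 3243 (r = -6 + (30 + 3³)² = -6 + (30 + 27)² = -6 + 57² = -6 + 3249 = 3243)
s(w) = -w/4
(r - 48913)/(38383 + s(W(3))) = (3243 - 48913)/(38383 - ¼*3) = -45670/(38383 - ¾) = -45670/153529/4 = -45670*4/153529 = -182680/153529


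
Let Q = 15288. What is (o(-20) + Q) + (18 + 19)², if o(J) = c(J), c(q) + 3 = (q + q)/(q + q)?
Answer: 16655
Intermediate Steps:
c(q) = -2 (c(q) = -3 + (q + q)/(q + q) = -3 + (2*q)/((2*q)) = -3 + (2*q)*(1/(2*q)) = -3 + 1 = -2)
o(J) = -2
(o(-20) + Q) + (18 + 19)² = (-2 + 15288) + (18 + 19)² = 15286 + 37² = 15286 + 1369 = 16655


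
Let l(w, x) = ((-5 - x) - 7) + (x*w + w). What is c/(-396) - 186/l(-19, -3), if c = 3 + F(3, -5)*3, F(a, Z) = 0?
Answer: -24581/3828 ≈ -6.4214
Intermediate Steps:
l(w, x) = -12 + w - x + w*x (l(w, x) = (-12 - x) + (w*x + w) = (-12 - x) + (w + w*x) = -12 + w - x + w*x)
c = 3 (c = 3 + 0*3 = 3 + 0 = 3)
c/(-396) - 186/l(-19, -3) = 3/(-396) - 186/(-12 - 19 - 1*(-3) - 19*(-3)) = 3*(-1/396) - 186/(-12 - 19 + 3 + 57) = -1/132 - 186/29 = -24581/3828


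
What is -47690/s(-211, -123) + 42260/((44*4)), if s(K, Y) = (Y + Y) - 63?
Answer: 5362945/13596 ≈ 394.45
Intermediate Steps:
s(K, Y) = -63 + 2*Y (s(K, Y) = 2*Y - 63 = -63 + 2*Y)
-47690/s(-211, -123) + 42260/((44*4)) = -47690/(-63 + 2*(-123)) + 42260/((44*4)) = -47690/(-63 - 246) + 42260/176 = -47690/(-309) + 42260*(1/176) = -47690*(-1/309) + 10565/44 = 47690/309 + 10565/44 = 5362945/13596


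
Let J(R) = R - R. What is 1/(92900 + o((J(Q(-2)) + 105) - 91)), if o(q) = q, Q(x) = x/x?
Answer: 1/92914 ≈ 1.0763e-5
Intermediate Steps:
Q(x) = 1
J(R) = 0
1/(92900 + o((J(Q(-2)) + 105) - 91)) = 1/(92900 + ((0 + 105) - 91)) = 1/(92900 + (105 - 91)) = 1/(92900 + 14) = 1/92914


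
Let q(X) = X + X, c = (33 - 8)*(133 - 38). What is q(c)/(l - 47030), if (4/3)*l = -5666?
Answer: -9500/102559 ≈ -0.092630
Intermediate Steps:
l = -8499/2 (l = (¾)*(-5666) = -8499/2 ≈ -4249.5)
c = 2375 (c = 25*95 = 2375)
q(X) = 2*X
q(c)/(l - 47030) = (2*2375)/(-8499/2 - 47030) = 4750/(-102559/2) = 4750*(-2/102559) = -9500/102559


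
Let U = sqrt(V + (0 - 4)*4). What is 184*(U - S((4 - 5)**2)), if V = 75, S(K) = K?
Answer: -184 + 184*sqrt(59) ≈ 1229.3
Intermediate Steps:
U = sqrt(59) (U = sqrt(75 + (0 - 4)*4) = sqrt(75 - 4*4) = sqrt(75 - 16) = sqrt(59) ≈ 7.6811)
184*(U - S((4 - 5)**2)) = 184*(sqrt(59) - (4 - 5)**2) = 184*(sqrt(59) - 1*(-1)**2) = 184*(sqrt(59) - 1*1) = 184*(sqrt(59) - 1) = 184*(-1 + sqrt(59)) = -184 + 184*sqrt(59)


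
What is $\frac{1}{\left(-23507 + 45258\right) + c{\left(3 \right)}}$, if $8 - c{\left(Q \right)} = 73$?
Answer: $\frac{1}{21686} \approx 4.6113 \cdot 10^{-5}$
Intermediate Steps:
$c{\left(Q \right)} = -65$ ($c{\left(Q \right)} = 8 - 73 = -65$)
$\frac{1}{\left(-23507 + 45258\right) + c{\left(3 \right)}} = \frac{1}{\left(-23507 + 45258\right) - 65} = \frac{1}{21751 - 65} = \frac{1}{21686}$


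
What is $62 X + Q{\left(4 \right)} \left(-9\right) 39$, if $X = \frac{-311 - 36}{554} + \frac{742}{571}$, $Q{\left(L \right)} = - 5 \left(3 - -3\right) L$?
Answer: $\frac{6668594901}{158167} \approx 42162.0$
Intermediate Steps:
$Q{\left(L \right)} = - 30 L$ ($Q{\left(L \right)} = - 5 \left(3 + 3\right) L = \left(-5\right) 6 L = - 30 L$)
$X = \frac{212931}{316334}$ ($X = \left(-311 - 36\right) \frac{1}{554} + 742 \cdot \frac{1}{571} = \left(-347\right) \frac{1}{554} + \frac{742}{571} = - \frac{347}{554} + \frac{742}{571} = \frac{212931}{316334} \approx 0.67312$)
$62 X + Q{\left(4 \right)} \left(-9\right) 39 = 62 \cdot \frac{212931}{316334} + \left(-30\right) 4 \left(-9\right) 39 = \frac{6600861}{158167} + \left(-120\right) \left(-9\right) 39 = \frac{6600861}{158167} + 1080 \cdot 39 = \frac{6600861}{158167} + 42120 = \frac{6668594901}{158167}$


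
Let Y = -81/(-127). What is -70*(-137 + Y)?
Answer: 1212260/127 ≈ 9545.4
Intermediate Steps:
Y = 81/127 (Y = -81*(-1/127) = 81/127 ≈ 0.63780)
-70*(-137 + Y) = -70*(-137 + 81/127) = -70*(-17318/127) = 1212260/127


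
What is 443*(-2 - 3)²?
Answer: 11075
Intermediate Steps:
443*(-2 - 3)² = 443*(-5)² = 443*25 = 11075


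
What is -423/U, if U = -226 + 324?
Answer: -423/98 ≈ -4.3163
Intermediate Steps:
U = 98
-423/U = -423/98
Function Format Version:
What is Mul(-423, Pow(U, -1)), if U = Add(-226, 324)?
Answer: Rational(-423, 98) ≈ -4.3163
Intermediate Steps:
U = 98
Mul(-423, Pow(U, -1)) = Mul(-423, Pow(98, -1)) = Mul(-423, Rational(1, 98)) = Rational(-423, 98)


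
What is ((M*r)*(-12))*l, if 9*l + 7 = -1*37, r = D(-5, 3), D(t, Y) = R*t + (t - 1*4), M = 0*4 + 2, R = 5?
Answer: -11968/3 ≈ -3989.3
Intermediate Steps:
M = 2 (M = 0 + 2 = 2)
D(t, Y) = -4 + 6*t (D(t, Y) = 5*t + (t - 1*4) = 5*t + (t - 4) = 5*t + (-4 + t) = -4 + 6*t)
r = -34 (r = -4 + 6*(-5) = -4 - 30 = -34)
l = -44/9 (l = -7/9 + (-1*37)/9 = -7/9 + (1/9)*(-37) = -7/9 - 37/9 = -44/9 ≈ -4.8889)
((M*r)*(-12))*l = ((2*(-34))*(-12))*(-44/9) = -68*(-12)*(-44/9) = 816*(-44/9) = -11968/3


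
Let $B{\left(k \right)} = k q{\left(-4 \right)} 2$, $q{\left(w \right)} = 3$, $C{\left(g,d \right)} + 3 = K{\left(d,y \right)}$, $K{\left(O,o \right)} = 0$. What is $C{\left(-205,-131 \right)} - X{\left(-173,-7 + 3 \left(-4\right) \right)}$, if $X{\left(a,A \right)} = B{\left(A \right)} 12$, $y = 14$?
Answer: $1365$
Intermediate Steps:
$C{\left(g,d \right)} = -3$ ($C{\left(g,d \right)} = -3 + 0 = -3$)
$B{\left(k \right)} = 6 k$ ($B{\left(k \right)} = k 3 \cdot 2 = 3 k 2 = 6 k$)
$X{\left(a,A \right)} = 72 A$ ($X{\left(a,A \right)} = 6 A 12 = 72 A$)
$C{\left(-205,-131 \right)} - X{\left(-173,-7 + 3 \left(-4\right) \right)} = -3 - 72 \left(-7 + 3 \left(-4\right)\right) = -3 - 72 \left(-7 - 12\right) = -3 - 72 \left(-19\right) = -3 - -1368 = -3 + 1368 = 1365$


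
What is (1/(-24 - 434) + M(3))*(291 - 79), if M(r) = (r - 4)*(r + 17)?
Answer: -971066/229 ≈ -4240.5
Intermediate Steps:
M(r) = (-4 + r)*(17 + r)
(1/(-24 - 434) + M(3))*(291 - 79) = (1/(-24 - 434) + (-68 + 3² + 13*3))*(291 - 79) = (1/(-458) + (-68 + 9 + 39))*212 = (-1/458 - 20)*212 = -9161/458*212 = -971066/229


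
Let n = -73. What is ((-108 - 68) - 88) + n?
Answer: -337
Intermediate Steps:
((-108 - 68) - 88) + n = ((-108 - 68) - 88) - 73 = (-176 - 88) - 73 = -264 - 73 = -337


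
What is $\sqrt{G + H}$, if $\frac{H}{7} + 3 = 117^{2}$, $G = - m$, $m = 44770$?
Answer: $2 \sqrt{12758} \approx 225.9$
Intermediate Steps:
$G = -44770$ ($G = \left(-1\right) 44770 = -44770$)
$H = 95802$ ($H = -21 + 7 \cdot 117^{2} = -21 + 7 \cdot 13689 = -21 + 95823 = 95802$)
$\sqrt{G + H} = \sqrt{-44770 + 95802} = \sqrt{51032} = 2 \sqrt{12758}$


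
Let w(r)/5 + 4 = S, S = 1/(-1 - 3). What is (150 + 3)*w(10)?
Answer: -13005/4 ≈ -3251.3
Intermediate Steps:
S = -¼ (S = 1/(-4) = -¼ ≈ -0.25000)
w(r) = -85/4 (w(r) = -20 + 5*(-¼) = -20 - 5/4 = -85/4)
(150 + 3)*w(10) = (150 + 3)*(-85/4) = 153*(-85/4) = -13005/4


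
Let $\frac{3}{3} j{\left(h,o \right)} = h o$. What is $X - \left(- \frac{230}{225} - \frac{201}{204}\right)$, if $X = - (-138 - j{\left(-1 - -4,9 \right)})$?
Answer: $\frac{511043}{3060} \approx 167.01$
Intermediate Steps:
$j{\left(h,o \right)} = h o$
$X = 165$ ($X = - (-138 - \left(-1 - -4\right) 9) = - (-138 - \left(-1 + 4\right) 9) = - (-138 - 3 \cdot 9) = - (-138 - 27) = \left(-1\right) \left(-165\right) = 165$)
$X - \left(- \frac{230}{225} - \frac{201}{204}\right) = 165 - \left(- \frac{230}{225} - \frac{201}{204}\right) = 165 - \left(\left(-230\right) \frac{1}{225} - \frac{67}{68}\right) = 165 - \left(- \frac{46}{45} - \frac{67}{68}\right) = 165 - - \frac{6143}{3060} = 165 + \frac{6143}{3060} = \frac{511043}{3060}$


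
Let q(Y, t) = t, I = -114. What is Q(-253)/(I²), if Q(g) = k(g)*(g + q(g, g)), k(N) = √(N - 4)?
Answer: -253*I*√257/6498 ≈ -0.62418*I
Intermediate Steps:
k(N) = √(-4 + N)
Q(g) = 2*g*√(-4 + g) (Q(g) = √(-4 + g)*(g + g) = √(-4 + g)*(2*g) = 2*g*√(-4 + g))
Q(-253)/(I²) = (2*(-253)*√(-4 - 253))/((-114)²) = (2*(-253)*√(-257))/12996 = (2*(-253)*(I*√257))*(1/12996) = -506*I*√257*(1/12996) = -253*I*√257/6498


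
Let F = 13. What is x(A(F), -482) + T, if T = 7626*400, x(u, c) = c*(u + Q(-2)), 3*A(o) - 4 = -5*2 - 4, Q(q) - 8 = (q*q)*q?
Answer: 9156020/3 ≈ 3.0520e+6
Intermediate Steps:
Q(q) = 8 + q**3 (Q(q) = 8 + (q*q)*q = 8 + q**2*q = 8 + q**3)
A(o) = -10/3 (A(o) = 4/3 + (-5*2 - 4)/3 = 4/3 + (-10 - 4)/3 = 4/3 + (1/3)*(-14) = 4/3 - 14/3 = -10/3)
x(u, c) = c*u (x(u, c) = c*(u + (8 + (-2)**3)) = c*(u + (8 - 8)) = c*(u + 0) = c*u)
T = 3050400
x(A(F), -482) + T = -482*(-10/3) + 3050400 = 4820/3 + 3050400 = 9156020/3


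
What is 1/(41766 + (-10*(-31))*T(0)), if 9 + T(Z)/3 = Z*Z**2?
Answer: 1/33396 ≈ 2.9944e-5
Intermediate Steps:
T(Z) = -27 + 3*Z**3 (T(Z) = -27 + 3*(Z*Z**2) = -27 + 3*Z**3)
1/(41766 + (-10*(-31))*T(0)) = 1/(41766 + (-10*(-31))*(-27 + 3*0**3)) = 1/(41766 + 310*(-27 + 3*0)) = 1/(41766 + 310*(-27 + 0)) = 1/(41766 + 310*(-27)) = 1/(41766 - 8370) = 1/33396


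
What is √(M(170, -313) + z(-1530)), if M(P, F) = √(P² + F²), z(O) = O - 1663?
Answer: √(-3193 + √126869) ≈ 53.262*I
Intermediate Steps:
z(O) = -1663 + O
M(P, F) = √(F² + P²)
√(M(170, -313) + z(-1530)) = √(√((-313)² + 170²) + (-1663 - 1530)) = √(√(97969 + 28900) - 3193) = √(√126869 - 3193) = √(-3193 + √126869)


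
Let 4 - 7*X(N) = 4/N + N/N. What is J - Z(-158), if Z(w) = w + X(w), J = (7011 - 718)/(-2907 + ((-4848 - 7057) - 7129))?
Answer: 1908349006/12133373 ≈ 157.28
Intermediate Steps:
X(N) = 3/7 - 4/(7*N) (X(N) = 4/7 - (4/N + N/N)/7 = 4/7 - (4/N + 1)/7 = 4/7 - (1 + 4/N)/7 = 4/7 + (-1/7 - 4/(7*N)) = 3/7 - 4/(7*N))
J = -6293/21941 (J = 6293/(-2907 + (-11905 - 7129)) = 6293/(-2907 - 19034) = 6293/(-21941) = 6293*(-1/21941) = -6293/21941 ≈ -0.28681)
Z(w) = w + (-4 + 3*w)/(7*w)
J - Z(-158) = -6293/21941 - (3/7 - 158 - 4/7/(-158)) = -6293/21941 - (3/7 - 158 - 4/7*(-1/158)) = -6293/21941 - (3/7 - 158 + 2/553) = -6293/21941 - 1*(-87135/553) = -6293/21941 + 87135/553 = 1908349006/12133373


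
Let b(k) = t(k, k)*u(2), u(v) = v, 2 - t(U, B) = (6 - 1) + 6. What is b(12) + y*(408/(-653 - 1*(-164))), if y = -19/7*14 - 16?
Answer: 4410/163 ≈ 27.055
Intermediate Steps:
t(U, B) = -9 (t(U, B) = 2 - ((6 - 1) + 6) = 2 - (5 + 6) = 2 - 1*11 = 2 - 11 = -9)
y = -54 (y = -19*1/7*14 - 16 = -19/7*14 - 16 = -38 - 16 = -54)
b(k) = -18 (b(k) = -9*2 = -18)
b(12) + y*(408/(-653 - 1*(-164))) = -18 - 22032/(-653 - 1*(-164)) = -18 - 22032/(-653 + 164) = -18 - 22032/(-489) = -18 - 22032*(-1)/489 = -18 - 54*(-136/163) = -18 + 7344/163 = 4410/163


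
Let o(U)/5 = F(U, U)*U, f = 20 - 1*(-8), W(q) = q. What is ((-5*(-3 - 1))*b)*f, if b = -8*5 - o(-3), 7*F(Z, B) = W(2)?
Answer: -20000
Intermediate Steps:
f = 28 (f = 20 + 8 = 28)
F(Z, B) = 2/7 (F(Z, B) = (1/7)*2 = 2/7)
o(U) = 10*U/7 (o(U) = 5*(2*U/7) = 10*U/7)
b = -250/7 (b = -8*5 - 10*(-3)/7 = -40 - 1*(-30/7) = -40 + 30/7 = -250/7 ≈ -35.714)
((-5*(-3 - 1))*b)*f = (-5*(-3 - 1)*(-250/7))*28 = (-5*(-4)*(-250/7))*28 = (20*(-250/7))*28 = -5000/7*28 = -20000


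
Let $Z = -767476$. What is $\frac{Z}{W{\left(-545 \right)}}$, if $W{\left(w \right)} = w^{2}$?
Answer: $- \frac{767476}{297025} \approx -2.5839$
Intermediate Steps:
$\frac{Z}{W{\left(-545 \right)}} = - \frac{767476}{\left(-545\right)^{2}} = - \frac{767476}{297025}$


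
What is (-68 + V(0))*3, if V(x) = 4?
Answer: -192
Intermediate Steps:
(-68 + V(0))*3 = (-68 + 4)*3 = -64*3 = -192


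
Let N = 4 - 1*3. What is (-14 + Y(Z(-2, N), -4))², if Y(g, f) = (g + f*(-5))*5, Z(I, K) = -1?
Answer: 6561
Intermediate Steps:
N = 1 (N = 4 - 3 = 1)
Y(g, f) = -25*f + 5*g (Y(g, f) = (g - 5*f)*5 = -25*f + 5*g)
(-14 + Y(Z(-2, N), -4))² = (-14 + (-25*(-4) + 5*(-1)))² = (-14 + (100 - 5))² = (-14 + 95)² = 81² = 6561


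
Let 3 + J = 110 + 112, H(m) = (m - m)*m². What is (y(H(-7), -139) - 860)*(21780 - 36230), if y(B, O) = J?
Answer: 9262450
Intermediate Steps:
H(m) = 0 (H(m) = 0*m² = 0)
J = 219 (J = -3 + (110 + 112) = -3 + 222 = 219)
y(B, O) = 219
(y(H(-7), -139) - 860)*(21780 - 36230) = (219 - 860)*(21780 - 36230) = -641*(-14450) = 9262450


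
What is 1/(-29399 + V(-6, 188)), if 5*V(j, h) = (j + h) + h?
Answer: -1/29325 ≈ -3.4101e-5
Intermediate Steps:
V(j, h) = j/5 + 2*h/5 (V(j, h) = ((j + h) + h)/5 = ((h + j) + h)/5 = (j + 2*h)/5 = j/5 + 2*h/5)
1/(-29399 + V(-6, 188)) = 1/(-29399 + ((⅕)*(-6) + (⅖)*188)) = 1/(-29399 + (-6/5 + 376/5)) = 1/(-29399 + 74) = 1/(-29325) = -1/29325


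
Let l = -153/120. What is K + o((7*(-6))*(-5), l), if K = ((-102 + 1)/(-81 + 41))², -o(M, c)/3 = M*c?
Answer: 1295401/1600 ≈ 809.63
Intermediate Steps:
l = -51/40 (l = -153*1/120 = -51/40 ≈ -1.2750)
o(M, c) = -3*M*c
K = 10201/1600 (K = (-101/(-40))² = (-101*(-1/40))² = (101/40)² = 10201/1600 ≈ 6.3756)
K + o((7*(-6))*(-5), l) = 10201/1600 - 3*(7*(-6))*(-5)*(-51/40) = 10201/1600 - 3*(-42*(-5))*(-51/40) = 10201/1600 - 3*210*(-51/40) = 10201/1600 + 3213/4 = 1295401/1600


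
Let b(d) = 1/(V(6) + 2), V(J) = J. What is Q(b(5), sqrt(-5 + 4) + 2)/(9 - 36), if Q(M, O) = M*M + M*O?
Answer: -17/1728 - I/216 ≈ -0.009838 - 0.0046296*I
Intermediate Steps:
b(d) = 1/8 (b(d) = 1/(6 + 2) = 1/8)
Q(M, O) = M**2 + M*O
Q(b(5), sqrt(-5 + 4) + 2)/(9 - 36) = ((1/8 + (sqrt(-5 + 4) + 2))/8)/(9 - 36) = ((1/8 + (sqrt(-1) + 2))/8)/(-27) = -(1/8 + (I + 2))/216 = -(1/8 + (2 + I))/216 = -(17/8 + I)/216 = -(17/64 + I/8)/27 = -17/1728 - I/216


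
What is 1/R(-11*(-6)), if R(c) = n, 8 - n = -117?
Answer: 1/125 ≈ 0.0080000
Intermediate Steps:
n = 125 (n = 8 - 1*(-117) = 8 + 117 = 125)
R(c) = 125
1/R(-11*(-6)) = 1/125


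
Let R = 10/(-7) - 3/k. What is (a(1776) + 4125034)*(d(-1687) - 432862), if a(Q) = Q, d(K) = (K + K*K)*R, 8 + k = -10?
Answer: -16598339330750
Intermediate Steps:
k = -18 (k = -8 - 10 = -18)
R = -53/42 (R = 10/(-7) - 3/(-18) = 10*(-1/7) - 3*(-1/18) = -10/7 + 1/6 = -53/42 ≈ -1.2619)
d(K) = -53*K/42 - 53*K**2/42 (d(K) = (K + K*K)*(-53/42) = (K + K**2)*(-53/42) = -53*K/42 - 53*K**2/42)
(a(1776) + 4125034)*(d(-1687) - 432862) = (1776 + 4125034)*(-53/42*(-1687)*(1 - 1687) - 432862) = 4126810*(-53/42*(-1687)*(-1686) - 432862) = 4126810*(-3589213 - 432862) = 4126810*(-4022075) = -16598339330750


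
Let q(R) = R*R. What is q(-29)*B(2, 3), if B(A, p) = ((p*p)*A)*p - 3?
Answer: 42891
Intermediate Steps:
q(R) = R²
B(A, p) = -3 + A*p³ (B(A, p) = (p²*A)*p - 3 = (A*p²)*p - 3 = A*p³ - 3 = -3 + A*p³)
q(-29)*B(2, 3) = (-29)²*(-3 + 2*3³) = 841*(-3 + 2*27) = 841*(-3 + 54) = 841*51 = 42891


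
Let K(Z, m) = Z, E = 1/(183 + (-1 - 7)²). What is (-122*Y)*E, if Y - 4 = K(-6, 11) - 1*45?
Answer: 5734/247 ≈ 23.215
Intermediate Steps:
E = 1/247 (E = 1/(183 + (-8)²) = 1/(183 + 64) = 1/247 ≈ 0.0040486)
Y = -47 (Y = 4 + (-6 - 1*45) = 4 + (-6 - 45) = 4 - 51 = -47)
(-122*Y)*E = -122*(-47)*(1/247) = 5734*(1/247) = 5734/247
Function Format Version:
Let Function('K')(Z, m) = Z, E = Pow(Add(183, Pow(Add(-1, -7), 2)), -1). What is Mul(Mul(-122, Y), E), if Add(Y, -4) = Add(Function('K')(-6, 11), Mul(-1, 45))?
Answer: Rational(5734, 247) ≈ 23.215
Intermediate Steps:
E = Rational(1, 247) (E = Pow(Add(183, Pow(-8, 2)), -1) = Pow(Add(183, 64), -1) = Pow(247, -1) = Rational(1, 247) ≈ 0.0040486)
Y = -47 (Y = Add(4, Add(-6, Mul(-1, 45))) = Add(4, Add(-6, -45)) = Add(4, -51) = -47)
Mul(Mul(-122, Y), E) = Mul(Mul(-122, -47), Rational(1, 247)) = Mul(5734, Rational(1, 247)) = Rational(5734, 247)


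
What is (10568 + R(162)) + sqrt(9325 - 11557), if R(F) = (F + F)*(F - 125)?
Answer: 22556 + 6*I*sqrt(62) ≈ 22556.0 + 47.244*I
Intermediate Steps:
R(F) = 2*F*(-125 + F) (R(F) = (2*F)*(-125 + F) = 2*F*(-125 + F))
(10568 + R(162)) + sqrt(9325 - 11557) = (10568 + 2*162*(-125 + 162)) + sqrt(9325 - 11557) = (10568 + 2*162*37) + sqrt(-2232) = (10568 + 11988) + 6*I*sqrt(62) = 22556 + 6*I*sqrt(62)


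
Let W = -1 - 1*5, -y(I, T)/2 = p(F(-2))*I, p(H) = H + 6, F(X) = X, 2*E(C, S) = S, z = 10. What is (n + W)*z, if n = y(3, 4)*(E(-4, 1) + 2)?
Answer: -660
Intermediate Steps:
E(C, S) = S/2
p(H) = 6 + H
y(I, T) = -8*I (y(I, T) = -2*(6 - 2)*I = -8*I)
W = -6 (W = -1 - 5 = -6)
n = -60 (n = (-8*3)*((½)*1 + 2) = -24*(½ + 2) = -24*5/2 = -60)
(n + W)*z = (-60 - 6)*10 = -66*10 = -660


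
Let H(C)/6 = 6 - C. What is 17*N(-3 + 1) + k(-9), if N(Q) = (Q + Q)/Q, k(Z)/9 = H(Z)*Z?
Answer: -7256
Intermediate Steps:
H(C) = 36 - 6*C (H(C) = 6*(6 - C) = 36 - 6*C)
k(Z) = 9*Z*(36 - 6*Z) (k(Z) = 9*((36 - 6*Z)*Z) = 9*(Z*(36 - 6*Z)) = 9*Z*(36 - 6*Z))
N(Q) = 2 (N(Q) = (2*Q)/Q = 2)
17*N(-3 + 1) + k(-9) = 17*2 + 54*(-9)*(6 - 1*(-9)) = 34 + 54*(-9)*(6 + 9) = 34 + 54*(-9)*15 = 34 - 7290 = -7256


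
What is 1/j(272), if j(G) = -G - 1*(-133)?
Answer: -1/139 ≈ -0.0071942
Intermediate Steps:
j(G) = 133 - G (j(G) = -G + 133 = 133 - G)
1/j(272) = 1/(133 - 1*272) = 1/(133 - 272) = 1/(-139) = -1/139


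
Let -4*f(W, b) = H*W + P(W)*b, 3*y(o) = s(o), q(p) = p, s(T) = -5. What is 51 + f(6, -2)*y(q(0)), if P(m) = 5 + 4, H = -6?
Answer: 57/2 ≈ 28.500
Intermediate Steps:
P(m) = 9
y(o) = -5/3 (y(o) = (⅓)*(-5) = -5/3)
f(W, b) = -9*b/4 + 3*W/2 (f(W, b) = -(-6*W + 9*b)/4 = -9*b/4 + 3*W/2)
51 + f(6, -2)*y(q(0)) = 51 + (-9/4*(-2) + (3/2)*6)*(-5/3) = 51 + (9/2 + 9)*(-5/3) = 51 + (27/2)*(-5/3) = 51 - 45/2 = 57/2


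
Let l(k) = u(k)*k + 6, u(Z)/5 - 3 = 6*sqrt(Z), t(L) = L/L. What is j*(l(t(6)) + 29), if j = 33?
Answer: 2640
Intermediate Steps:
t(L) = 1
u(Z) = 15 + 30*sqrt(Z) (u(Z) = 15 + 5*(6*sqrt(Z)) = 15 + 30*sqrt(Z))
l(k) = 6 + k*(15 + 30*sqrt(k)) (l(k) = (15 + 30*sqrt(k))*k + 6 = k*(15 + 30*sqrt(k)) + 6 = 6 + k*(15 + 30*sqrt(k)))
j*(l(t(6)) + 29) = 33*((6 + 15*1 + 30*1**(3/2)) + 29) = 33*((6 + 15 + 30*1) + 29) = 33*((6 + 15 + 30) + 29) = 33*(51 + 29) = 33*80 = 2640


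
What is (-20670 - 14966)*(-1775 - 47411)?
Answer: 1752792296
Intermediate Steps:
(-20670 - 14966)*(-1775 - 47411) = -35636*(-49186) = 1752792296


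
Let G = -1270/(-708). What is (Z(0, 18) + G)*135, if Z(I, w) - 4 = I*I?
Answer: 92295/118 ≈ 782.16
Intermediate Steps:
Z(I, w) = 4 + I² (Z(I, w) = 4 + I*I = 4 + I²)
G = 635/354 (G = -1270*(-1/708) = 635/354 ≈ 1.7938)
(Z(0, 18) + G)*135 = ((4 + 0²) + 635/354)*135 = ((4 + 0) + 635/354)*135 = (4 + 635/354)*135 = (2051/354)*135 = 92295/118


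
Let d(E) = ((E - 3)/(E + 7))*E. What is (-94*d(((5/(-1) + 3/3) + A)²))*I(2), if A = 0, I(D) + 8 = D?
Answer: 117312/23 ≈ 5100.5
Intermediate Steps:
I(D) = -8 + D
d(E) = E*(-3 + E)/(7 + E) (d(E) = ((-3 + E)/(7 + E))*E = E*(-3 + E)/(7 + E))
(-94*d(((5/(-1) + 3/3) + A)²))*I(2) = (-94*((5/(-1) + 3/3) + 0)²*(-3 + ((5/(-1) + 3/3) + 0)²)/(7 + ((5/(-1) + 3/3) + 0)²))*(-8 + 2) = -94*((5*(-1) + 3*(⅓)) + 0)²*(-3 + ((5*(-1) + 3*(⅓)) + 0)²)/(7 + ((5*(-1) + 3*(⅓)) + 0)²)*(-6) = -94*((-5 + 1) + 0)²*(-3 + ((-5 + 1) + 0)²)/(7 + ((-5 + 1) + 0)²)*(-6) = -94*(-4 + 0)²*(-3 + (-4 + 0)²)/(7 + (-4 + 0)²)*(-6) = -94*(-4)²*(-3 + (-4)²)/(7 + (-4)²)*(-6) = -1504*(-3 + 16)/(7 + 16)*(-6) = -1504*13/23*(-6) = -94*208/23*(-6) = -19552/23*(-6) = 117312/23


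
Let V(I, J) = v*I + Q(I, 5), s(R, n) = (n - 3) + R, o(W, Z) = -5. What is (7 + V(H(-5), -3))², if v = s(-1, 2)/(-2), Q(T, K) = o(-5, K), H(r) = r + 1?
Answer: 4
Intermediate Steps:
s(R, n) = -3 + R + n (s(R, n) = (-3 + n) + R = -3 + R + n)
H(r) = 1 + r
Q(T, K) = -5
v = 1 (v = (-3 - 1 + 2)/(-2) = -2*(-½) = 1)
V(I, J) = -5 + I (V(I, J) = 1*I - 5 = I - 5 = -5 + I)
(7 + V(H(-5), -3))² = (7 + (-5 + (1 - 5)))² = (7 + (-5 - 4))² = (7 - 9)² = (-2)² = 4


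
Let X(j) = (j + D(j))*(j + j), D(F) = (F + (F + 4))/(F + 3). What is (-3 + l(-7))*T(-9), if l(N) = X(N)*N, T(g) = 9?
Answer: -3996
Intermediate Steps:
D(F) = (4 + 2*F)/(3 + F) (D(F) = (F + (4 + F))/(3 + F) = (4 + 2*F)/(3 + F))
X(j) = 2*j*(j + 2*(2 + j)/(3 + j)) (X(j) = (j + 2*(2 + j)/(3 + j))*(j + j) = (j + 2*(2 + j)/(3 + j))*(2*j) = 2*j*(j + 2*(2 + j)/(3 + j)))
l(N) = 2*N**2*(4 + N**2 + 5*N)/(3 + N) (l(N) = (2*N*(4 + N**2 + 5*N)/(3 + N))*N = 2*N**2*(4 + N**2 + 5*N)/(3 + N))
(-3 + l(-7))*T(-9) = (-3 + 2*(-7)**2*(4 + (-7)**2 + 5*(-7))/(3 - 7))*9 = (-3 + 2*49*(4 + 49 - 35)/(-4))*9 = (-3 + 2*49*(-1/4)*18)*9 = (-3 - 441)*9 = -444*9 = -3996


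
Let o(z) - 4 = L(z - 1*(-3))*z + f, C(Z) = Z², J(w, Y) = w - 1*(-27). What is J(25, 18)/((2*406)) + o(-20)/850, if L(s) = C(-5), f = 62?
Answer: -38526/86275 ≈ -0.44655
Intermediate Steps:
J(w, Y) = 27 + w (J(w, Y) = w + 27 = 27 + w)
L(s) = 25 (L(s) = (-5)² = 25)
o(z) = 66 + 25*z (o(z) = 4 + (25*z + 62) = 4 + (62 + 25*z) = 66 + 25*z)
J(25, 18)/((2*406)) + o(-20)/850 = (27 + 25)/((2*406)) + (66 + 25*(-20))/850 = 52/812 + (66 - 500)*(1/850) = 52*(1/812) - 434*1/850 = 13/203 - 217/425 = -38526/86275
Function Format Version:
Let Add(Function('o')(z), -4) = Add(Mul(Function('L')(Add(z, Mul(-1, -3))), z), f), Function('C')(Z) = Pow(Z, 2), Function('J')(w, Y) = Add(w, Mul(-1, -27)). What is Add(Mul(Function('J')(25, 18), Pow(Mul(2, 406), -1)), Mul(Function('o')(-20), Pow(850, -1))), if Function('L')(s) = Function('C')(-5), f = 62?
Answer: Rational(-38526, 86275) ≈ -0.44655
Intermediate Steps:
Function('J')(w, Y) = Add(27, w) (Function('J')(w, Y) = Add(w, 27) = Add(27, w))
Function('L')(s) = 25 (Function('L')(s) = Pow(-5, 2) = 25)
Function('o')(z) = Add(66, Mul(25, z)) (Function('o')(z) = Add(4, Add(Mul(25, z), 62)) = Add(4, Add(62, Mul(25, z))) = Add(66, Mul(25, z)))
Add(Mul(Function('J')(25, 18), Pow(Mul(2, 406), -1)), Mul(Function('o')(-20), Pow(850, -1))) = Add(Mul(Add(27, 25), Pow(Mul(2, 406), -1)), Mul(Add(66, Mul(25, -20)), Pow(850, -1))) = Add(Mul(52, Pow(812, -1)), Mul(Add(66, -500), Rational(1, 850))) = Add(Mul(52, Rational(1, 812)), Mul(-434, Rational(1, 850))) = Add(Rational(13, 203), Rational(-217, 425)) = Rational(-38526, 86275)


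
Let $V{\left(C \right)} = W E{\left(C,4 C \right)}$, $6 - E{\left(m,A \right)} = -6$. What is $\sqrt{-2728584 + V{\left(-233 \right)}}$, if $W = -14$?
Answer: $4 i \sqrt{170547} \approx 1651.9 i$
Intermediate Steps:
$E{\left(m,A \right)} = 12$ ($E{\left(m,A \right)} = 6 - -6 = 6 + 6 = 12$)
$V{\left(C \right)} = -168$ ($V{\left(C \right)} = \left(-14\right) 12 = -168$)
$\sqrt{-2728584 + V{\left(-233 \right)}} = \sqrt{-2728584 - 168} = \sqrt{-2728752} = 4 i \sqrt{170547}$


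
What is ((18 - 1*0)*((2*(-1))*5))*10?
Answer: -1800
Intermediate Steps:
((18 - 1*0)*((2*(-1))*5))*10 = ((18 + 0)*(-2*5))*10 = (18*(-10))*10 = -180*10 = -1800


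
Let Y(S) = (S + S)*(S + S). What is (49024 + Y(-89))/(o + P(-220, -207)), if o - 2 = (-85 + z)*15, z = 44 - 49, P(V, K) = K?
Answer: -80708/1555 ≈ -51.902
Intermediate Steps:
Y(S) = 4*S² (Y(S) = (2*S)*(2*S) = 4*S²)
z = -5
o = -1348 (o = 2 + (-85 - 5)*15 = 2 - 90*15 = 2 - 1350 = -1348)
(49024 + Y(-89))/(o + P(-220, -207)) = (49024 + 4*(-89)²)/(-1348 - 207) = (49024 + 4*7921)/(-1555) = (49024 + 31684)*(-1/1555) = 80708*(-1/1555) = -80708/1555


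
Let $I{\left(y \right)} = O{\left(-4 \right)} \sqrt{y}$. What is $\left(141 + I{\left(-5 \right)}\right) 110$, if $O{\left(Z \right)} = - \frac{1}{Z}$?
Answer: $15510 + \frac{55 i \sqrt{5}}{2} \approx 15510.0 + 61.492 i$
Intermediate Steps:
$I{\left(y \right)} = \frac{\sqrt{y}}{4}$ ($I{\left(y \right)} = - \frac{1}{-4} \sqrt{y} = \left(-1\right) \left(- \frac{1}{4}\right) \sqrt{y} = \frac{\sqrt{y}}{4}$)
$\left(141 + I{\left(-5 \right)}\right) 110 = \left(141 + \frac{\sqrt{-5}}{4}\right) 110 = \left(141 + \frac{i \sqrt{5}}{4}\right) 110 = 15510 + \frac{55 i \sqrt{5}}{2}$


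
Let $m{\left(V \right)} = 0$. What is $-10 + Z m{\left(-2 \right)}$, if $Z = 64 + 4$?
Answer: $-10$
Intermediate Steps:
$Z = 68$
$-10 + Z m{\left(-2 \right)} = -10 + 68 \cdot 0 = -10 + 0 = -10$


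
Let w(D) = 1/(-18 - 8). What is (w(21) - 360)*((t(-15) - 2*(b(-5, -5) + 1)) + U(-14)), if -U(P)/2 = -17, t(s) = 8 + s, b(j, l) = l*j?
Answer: 234025/26 ≈ 9001.0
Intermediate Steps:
b(j, l) = j*l
w(D) = -1/26 (w(D) = 1/(-26) = -1/26)
U(P) = 34 (U(P) = -2*(-17) = 34)
(w(21) - 360)*((t(-15) - 2*(b(-5, -5) + 1)) + U(-14)) = (-1/26 - 360)*(((8 - 15) - 2*(-5*(-5) + 1)) + 34) = -9361*((-7 - 2*(25 + 1)) + 34)/26 = -9361*((-7 - 2*26) + 34)/26 = -9361*((-7 - 1*52) + 34)/26 = -9361*((-7 - 52) + 34)/26 = -9361*(-59 + 34)/26 = -9361/26*(-25) = 234025/26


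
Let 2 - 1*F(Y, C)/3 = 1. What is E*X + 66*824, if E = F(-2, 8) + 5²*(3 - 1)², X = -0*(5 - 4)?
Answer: 54384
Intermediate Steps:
F(Y, C) = 3 (F(Y, C) = 6 - 3*1 = 6 - 3 = 3)
X = 0 (X = -0 = -4*0 = 0)
E = 103 (E = 3 + 5²*(3 - 1)² = 3 + 25*2² = 3 + 25*4 = 3 + 100 = 103)
E*X + 66*824 = 103*0 + 66*824 = 0 + 54384 = 54384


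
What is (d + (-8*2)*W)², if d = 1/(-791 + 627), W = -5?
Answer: 172108161/26896 ≈ 6399.0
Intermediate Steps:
d = -1/164 (d = 1/(-164) = -1/164 ≈ -0.0060976)
(d + (-8*2)*W)² = (-1/164 - 8*2*(-5))² = (-1/164 - 16*(-5))² = (-1/164 + 80)² = (13119/164)² = 172108161/26896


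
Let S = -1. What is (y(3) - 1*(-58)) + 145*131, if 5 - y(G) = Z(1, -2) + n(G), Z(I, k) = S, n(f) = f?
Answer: 19056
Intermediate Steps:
Z(I, k) = -1
y(G) = 6 - G (y(G) = 5 - (-1 + G) = 5 + (1 - G) = 6 - G)
(y(3) - 1*(-58)) + 145*131 = ((6 - 1*3) - 1*(-58)) + 145*131 = ((6 - 3) + 58) + 18995 = (3 + 58) + 18995 = 61 + 18995 = 19056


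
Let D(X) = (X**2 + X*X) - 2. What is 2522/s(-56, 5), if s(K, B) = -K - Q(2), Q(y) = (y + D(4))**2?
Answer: -1261/484 ≈ -2.6054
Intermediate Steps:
D(X) = -2 + 2*X**2 (D(X) = (X**2 + X**2) - 2 = 2*X**2 - 2 = -2 + 2*X**2)
Q(y) = (30 + y)**2 (Q(y) = (y + (-2 + 2*4**2))**2 = (y + (-2 + 2*16))**2 = (y + (-2 + 32))**2 = (y + 30)**2 = (30 + y)**2)
s(K, B) = -1024 - K (s(K, B) = -K - (30 + 2)**2 = -K - 1*32**2 = -K - 1*1024 = -K - 1024 = -1024 - K)
2522/s(-56, 5) = 2522/(-1024 - 1*(-56)) = 2522/(-1024 + 56) = 2522/(-968) = 2522*(-1/968) = -1261/484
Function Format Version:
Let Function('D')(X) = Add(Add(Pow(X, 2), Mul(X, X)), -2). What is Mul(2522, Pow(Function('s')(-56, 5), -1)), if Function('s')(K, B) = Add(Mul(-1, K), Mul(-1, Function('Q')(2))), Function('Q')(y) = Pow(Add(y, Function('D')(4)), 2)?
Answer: Rational(-1261, 484) ≈ -2.6054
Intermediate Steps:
Function('D')(X) = Add(-2, Mul(2, Pow(X, 2))) (Function('D')(X) = Add(Add(Pow(X, 2), Pow(X, 2)), -2) = Add(Mul(2, Pow(X, 2)), -2) = Add(-2, Mul(2, Pow(X, 2))))
Function('Q')(y) = Pow(Add(30, y), 2) (Function('Q')(y) = Pow(Add(y, Add(-2, Mul(2, Pow(4, 2)))), 2) = Pow(Add(y, Add(-2, Mul(2, 16))), 2) = Pow(Add(y, Add(-2, 32)), 2) = Pow(Add(y, 30), 2) = Pow(Add(30, y), 2))
Function('s')(K, B) = Add(-1024, Mul(-1, K)) (Function('s')(K, B) = Add(Mul(-1, K), Mul(-1, Pow(Add(30, 2), 2))) = Add(Mul(-1, K), Mul(-1, Pow(32, 2))) = Add(Mul(-1, K), Mul(-1, 1024)) = Add(Mul(-1, K), -1024) = Add(-1024, Mul(-1, K)))
Mul(2522, Pow(Function('s')(-56, 5), -1)) = Mul(2522, Pow(Add(-1024, Mul(-1, -56)), -1)) = Mul(2522, Pow(Add(-1024, 56), -1)) = Mul(2522, Pow(-968, -1)) = Mul(2522, Rational(-1, 968)) = Rational(-1261, 484)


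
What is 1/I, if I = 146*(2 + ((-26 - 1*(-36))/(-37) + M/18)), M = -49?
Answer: -333/48253 ≈ -0.0069011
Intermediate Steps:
I = -48253/333 (I = 146*(2 + ((-26 - 1*(-36))/(-37) - 49/18)) = 146*(2 + ((-26 + 36)*(-1/37) - 49*1/18)) = 146*(2 + (10*(-1/37) - 49/18)) = 146*(2 + (-10/37 - 49/18)) = 146*(2 - 1993/666) = 146*(-661/666) = -48253/333 ≈ -144.90)
1/I = 1/(-48253/333) = -333/48253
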